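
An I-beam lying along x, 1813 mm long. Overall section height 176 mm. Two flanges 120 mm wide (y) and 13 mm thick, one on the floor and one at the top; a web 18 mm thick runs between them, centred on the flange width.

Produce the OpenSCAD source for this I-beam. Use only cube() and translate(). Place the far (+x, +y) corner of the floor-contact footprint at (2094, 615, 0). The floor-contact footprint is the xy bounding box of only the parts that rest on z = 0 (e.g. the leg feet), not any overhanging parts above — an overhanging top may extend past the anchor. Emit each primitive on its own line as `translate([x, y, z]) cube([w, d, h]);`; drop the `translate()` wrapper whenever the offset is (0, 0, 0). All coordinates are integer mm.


translate([281, 495, 0]) cube([1813, 120, 13]);
translate([281, 546, 13]) cube([1813, 18, 150]);
translate([281, 495, 163]) cube([1813, 120, 13]);


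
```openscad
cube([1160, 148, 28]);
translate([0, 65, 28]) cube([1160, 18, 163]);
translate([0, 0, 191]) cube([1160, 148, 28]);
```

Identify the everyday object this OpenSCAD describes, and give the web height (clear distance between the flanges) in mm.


An I-beam. The web height is 163 mm.

Two wide flanges with a thin centred web — an I-beam. Overall 219 mm minus two 28 mm flanges gives a web of 219 − 2·28 = 163 mm.


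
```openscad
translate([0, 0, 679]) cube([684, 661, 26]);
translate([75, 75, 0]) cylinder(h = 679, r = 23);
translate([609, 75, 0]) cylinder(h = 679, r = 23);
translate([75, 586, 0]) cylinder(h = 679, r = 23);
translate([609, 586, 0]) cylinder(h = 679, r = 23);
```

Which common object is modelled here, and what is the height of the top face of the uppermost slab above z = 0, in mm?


A table. The table height is 705 mm.

A 684×661×26 slab sits at z = 679 on four Ø46 mm round legs — a table. The top surface is at 679 + 26 = 705 mm.


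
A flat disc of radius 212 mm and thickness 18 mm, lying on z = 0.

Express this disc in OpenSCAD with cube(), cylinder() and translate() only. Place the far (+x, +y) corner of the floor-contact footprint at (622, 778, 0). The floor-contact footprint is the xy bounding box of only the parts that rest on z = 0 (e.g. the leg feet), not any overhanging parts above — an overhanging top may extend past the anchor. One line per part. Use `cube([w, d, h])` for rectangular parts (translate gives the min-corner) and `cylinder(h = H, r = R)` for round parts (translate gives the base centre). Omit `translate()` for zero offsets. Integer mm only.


translate([410, 566, 0]) cylinder(h = 18, r = 212);


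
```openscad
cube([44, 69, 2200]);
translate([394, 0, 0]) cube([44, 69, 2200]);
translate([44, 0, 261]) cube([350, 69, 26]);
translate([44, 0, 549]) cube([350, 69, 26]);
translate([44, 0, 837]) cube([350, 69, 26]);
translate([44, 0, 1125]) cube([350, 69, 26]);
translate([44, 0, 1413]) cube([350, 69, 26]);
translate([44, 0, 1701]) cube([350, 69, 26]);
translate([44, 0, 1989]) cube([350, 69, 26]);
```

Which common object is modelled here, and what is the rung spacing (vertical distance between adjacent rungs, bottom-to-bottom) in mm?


A ladder. The rung spacing is 288 mm.

Two tall 44×69 posts with 7 short bars between them — a ladder. Adjacent rungs sit at z = 261 and z = 549, so the spacing is 549 − 261 = 288 mm.


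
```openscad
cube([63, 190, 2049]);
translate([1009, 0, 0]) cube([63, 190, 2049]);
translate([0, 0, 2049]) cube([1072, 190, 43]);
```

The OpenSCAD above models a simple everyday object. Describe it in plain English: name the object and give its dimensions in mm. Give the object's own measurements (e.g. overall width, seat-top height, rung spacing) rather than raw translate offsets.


A door frame. The clear opening is 946 mm wide and 2049 mm high. Two 63 mm wide jambs, 190 mm deep, stand either side of the opening from the floor to the top of the opening. A 43 mm thick head sits across the top of both jambs, spanning the full outside width of the frame.


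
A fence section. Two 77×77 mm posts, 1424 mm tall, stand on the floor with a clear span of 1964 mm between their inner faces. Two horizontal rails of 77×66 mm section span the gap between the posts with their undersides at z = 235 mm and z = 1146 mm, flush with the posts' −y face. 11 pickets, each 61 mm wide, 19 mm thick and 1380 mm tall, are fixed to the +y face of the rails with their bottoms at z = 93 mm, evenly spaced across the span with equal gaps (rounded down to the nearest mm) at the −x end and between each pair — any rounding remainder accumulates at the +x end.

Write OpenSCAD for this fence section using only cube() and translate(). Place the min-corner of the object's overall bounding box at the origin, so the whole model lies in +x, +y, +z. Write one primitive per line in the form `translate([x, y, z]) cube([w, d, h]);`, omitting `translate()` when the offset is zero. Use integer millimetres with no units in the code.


cube([77, 77, 1424]);
translate([2041, 0, 0]) cube([77, 77, 1424]);
translate([77, 0, 235]) cube([1964, 77, 66]);
translate([77, 0, 1146]) cube([1964, 77, 66]);
translate([184, 77, 93]) cube([61, 19, 1380]);
translate([352, 77, 93]) cube([61, 19, 1380]);
translate([520, 77, 93]) cube([61, 19, 1380]);
translate([688, 77, 93]) cube([61, 19, 1380]);
translate([856, 77, 93]) cube([61, 19, 1380]);
translate([1024, 77, 93]) cube([61, 19, 1380]);
translate([1192, 77, 93]) cube([61, 19, 1380]);
translate([1360, 77, 93]) cube([61, 19, 1380]);
translate([1528, 77, 93]) cube([61, 19, 1380]);
translate([1696, 77, 93]) cube([61, 19, 1380]);
translate([1864, 77, 93]) cube([61, 19, 1380]);


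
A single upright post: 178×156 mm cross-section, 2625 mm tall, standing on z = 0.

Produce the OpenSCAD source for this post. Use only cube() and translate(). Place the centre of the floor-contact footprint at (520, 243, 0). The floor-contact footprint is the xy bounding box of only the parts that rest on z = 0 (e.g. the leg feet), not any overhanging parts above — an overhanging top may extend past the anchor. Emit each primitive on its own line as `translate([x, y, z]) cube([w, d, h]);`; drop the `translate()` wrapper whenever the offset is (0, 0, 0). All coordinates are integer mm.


translate([431, 165, 0]) cube([178, 156, 2625]);


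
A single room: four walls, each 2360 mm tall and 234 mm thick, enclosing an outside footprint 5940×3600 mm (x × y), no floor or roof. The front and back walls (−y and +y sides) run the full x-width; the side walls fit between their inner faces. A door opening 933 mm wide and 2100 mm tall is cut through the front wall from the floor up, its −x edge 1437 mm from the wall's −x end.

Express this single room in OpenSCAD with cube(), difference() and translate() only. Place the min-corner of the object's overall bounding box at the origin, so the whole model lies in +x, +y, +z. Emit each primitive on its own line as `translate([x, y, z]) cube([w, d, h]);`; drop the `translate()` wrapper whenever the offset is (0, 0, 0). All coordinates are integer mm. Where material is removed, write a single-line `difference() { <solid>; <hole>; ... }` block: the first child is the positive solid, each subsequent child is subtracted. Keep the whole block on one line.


difference() { cube([5940, 234, 2360]); translate([1437, 0, 0]) cube([933, 234, 2100]); }
translate([0, 3366, 0]) cube([5940, 234, 2360]);
translate([0, 234, 0]) cube([234, 3132, 2360]);
translate([5706, 234, 0]) cube([234, 3132, 2360]);


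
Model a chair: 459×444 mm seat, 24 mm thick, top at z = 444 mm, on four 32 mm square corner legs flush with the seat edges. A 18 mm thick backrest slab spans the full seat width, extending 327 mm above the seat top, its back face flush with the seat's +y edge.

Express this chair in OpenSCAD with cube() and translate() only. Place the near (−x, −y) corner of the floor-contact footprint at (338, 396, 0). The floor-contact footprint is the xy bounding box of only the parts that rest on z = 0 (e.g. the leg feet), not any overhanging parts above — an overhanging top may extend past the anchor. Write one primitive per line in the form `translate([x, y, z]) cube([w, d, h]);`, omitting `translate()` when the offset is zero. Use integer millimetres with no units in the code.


translate([338, 396, 420]) cube([459, 444, 24]);
translate([338, 396, 0]) cube([32, 32, 420]);
translate([765, 396, 0]) cube([32, 32, 420]);
translate([338, 808, 0]) cube([32, 32, 420]);
translate([765, 808, 0]) cube([32, 32, 420]);
translate([338, 822, 444]) cube([459, 18, 327]);


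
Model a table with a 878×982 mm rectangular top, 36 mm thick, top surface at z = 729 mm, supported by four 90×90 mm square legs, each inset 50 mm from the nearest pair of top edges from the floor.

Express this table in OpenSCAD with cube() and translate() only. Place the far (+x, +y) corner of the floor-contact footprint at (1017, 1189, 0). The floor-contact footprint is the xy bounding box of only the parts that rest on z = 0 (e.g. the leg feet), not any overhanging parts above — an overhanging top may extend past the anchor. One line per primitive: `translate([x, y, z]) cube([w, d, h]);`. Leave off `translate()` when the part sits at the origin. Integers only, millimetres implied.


// leg_h = 729 - 36 = 693
translate([189, 257, 693]) cube([878, 982, 36]);
translate([239, 307, 0]) cube([90, 90, 693]);
translate([927, 307, 0]) cube([90, 90, 693]);
translate([239, 1099, 0]) cube([90, 90, 693]);
translate([927, 1099, 0]) cube([90, 90, 693]);


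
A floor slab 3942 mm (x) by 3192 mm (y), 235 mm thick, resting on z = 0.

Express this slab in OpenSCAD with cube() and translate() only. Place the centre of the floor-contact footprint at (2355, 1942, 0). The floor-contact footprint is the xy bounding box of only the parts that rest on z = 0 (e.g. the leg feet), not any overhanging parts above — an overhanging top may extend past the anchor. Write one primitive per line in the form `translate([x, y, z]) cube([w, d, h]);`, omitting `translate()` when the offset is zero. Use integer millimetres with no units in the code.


translate([384, 346, 0]) cube([3942, 3192, 235]);


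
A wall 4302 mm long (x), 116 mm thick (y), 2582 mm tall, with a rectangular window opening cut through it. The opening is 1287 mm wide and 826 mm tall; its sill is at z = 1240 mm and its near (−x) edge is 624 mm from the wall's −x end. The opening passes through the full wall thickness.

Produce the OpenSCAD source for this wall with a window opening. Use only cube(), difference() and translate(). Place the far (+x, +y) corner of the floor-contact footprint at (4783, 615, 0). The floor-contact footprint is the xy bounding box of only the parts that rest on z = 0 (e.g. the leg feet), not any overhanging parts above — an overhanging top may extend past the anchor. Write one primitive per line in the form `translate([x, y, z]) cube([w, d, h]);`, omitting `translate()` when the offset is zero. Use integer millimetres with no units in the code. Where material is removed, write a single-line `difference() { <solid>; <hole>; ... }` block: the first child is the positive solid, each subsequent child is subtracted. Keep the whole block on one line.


difference() { translate([481, 499, 0]) cube([4302, 116, 2582]); translate([1105, 499, 1240]) cube([1287, 116, 826]); }


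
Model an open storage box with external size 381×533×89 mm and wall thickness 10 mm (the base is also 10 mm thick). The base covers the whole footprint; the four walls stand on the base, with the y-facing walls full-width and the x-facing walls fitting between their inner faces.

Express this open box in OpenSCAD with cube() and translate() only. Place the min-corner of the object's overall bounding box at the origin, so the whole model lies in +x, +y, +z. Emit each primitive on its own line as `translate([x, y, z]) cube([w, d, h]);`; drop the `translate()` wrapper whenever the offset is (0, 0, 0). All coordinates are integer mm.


cube([381, 533, 10]);
translate([0, 0, 10]) cube([381, 10, 79]);
translate([0, 523, 10]) cube([381, 10, 79]);
translate([0, 10, 10]) cube([10, 513, 79]);
translate([371, 10, 10]) cube([10, 513, 79]);


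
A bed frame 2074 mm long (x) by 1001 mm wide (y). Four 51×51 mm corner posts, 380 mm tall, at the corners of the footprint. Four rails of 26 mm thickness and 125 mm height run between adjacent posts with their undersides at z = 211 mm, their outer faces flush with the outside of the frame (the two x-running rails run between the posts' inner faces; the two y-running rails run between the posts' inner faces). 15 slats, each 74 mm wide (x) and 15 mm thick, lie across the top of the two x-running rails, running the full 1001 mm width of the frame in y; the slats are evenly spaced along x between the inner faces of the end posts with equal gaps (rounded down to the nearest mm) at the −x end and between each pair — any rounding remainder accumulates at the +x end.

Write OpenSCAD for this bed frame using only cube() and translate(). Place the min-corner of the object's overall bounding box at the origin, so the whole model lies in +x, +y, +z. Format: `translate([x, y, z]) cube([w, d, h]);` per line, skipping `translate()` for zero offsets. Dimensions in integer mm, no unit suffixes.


// slat z = rail_z + rail_h = 211 + 125 = 336
// slat gap = ⌊(1972 − 15·74) / 16⌋ = 53
cube([51, 51, 380]);
translate([0, 950, 0]) cube([51, 51, 380]);
translate([2023, 0, 0]) cube([51, 51, 380]);
translate([2023, 950, 0]) cube([51, 51, 380]);
translate([51, 0, 211]) cube([1972, 26, 125]);
translate([51, 975, 211]) cube([1972, 26, 125]);
translate([0, 51, 211]) cube([26, 899, 125]);
translate([2048, 51, 211]) cube([26, 899, 125]);
translate([104, 0, 336]) cube([74, 1001, 15]);
translate([231, 0, 336]) cube([74, 1001, 15]);
translate([358, 0, 336]) cube([74, 1001, 15]);
translate([485, 0, 336]) cube([74, 1001, 15]);
translate([612, 0, 336]) cube([74, 1001, 15]);
translate([739, 0, 336]) cube([74, 1001, 15]);
translate([866, 0, 336]) cube([74, 1001, 15]);
translate([993, 0, 336]) cube([74, 1001, 15]);
translate([1120, 0, 336]) cube([74, 1001, 15]);
translate([1247, 0, 336]) cube([74, 1001, 15]);
translate([1374, 0, 336]) cube([74, 1001, 15]);
translate([1501, 0, 336]) cube([74, 1001, 15]);
translate([1628, 0, 336]) cube([74, 1001, 15]);
translate([1755, 0, 336]) cube([74, 1001, 15]);
translate([1882, 0, 336]) cube([74, 1001, 15]);


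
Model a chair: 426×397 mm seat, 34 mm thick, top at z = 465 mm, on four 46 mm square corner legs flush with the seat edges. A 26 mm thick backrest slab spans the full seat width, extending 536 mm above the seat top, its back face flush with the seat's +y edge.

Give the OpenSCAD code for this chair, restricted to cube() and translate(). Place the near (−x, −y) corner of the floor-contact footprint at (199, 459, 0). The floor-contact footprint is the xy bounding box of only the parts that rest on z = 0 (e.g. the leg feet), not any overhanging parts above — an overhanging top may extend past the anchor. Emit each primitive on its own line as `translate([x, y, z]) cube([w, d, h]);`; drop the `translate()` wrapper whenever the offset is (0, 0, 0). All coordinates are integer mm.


// leg_h = 465 - 34 = 431
translate([199, 459, 431]) cube([426, 397, 34]);
translate([199, 459, 0]) cube([46, 46, 431]);
translate([579, 459, 0]) cube([46, 46, 431]);
translate([199, 810, 0]) cube([46, 46, 431]);
translate([579, 810, 0]) cube([46, 46, 431]);
translate([199, 830, 465]) cube([426, 26, 536]);


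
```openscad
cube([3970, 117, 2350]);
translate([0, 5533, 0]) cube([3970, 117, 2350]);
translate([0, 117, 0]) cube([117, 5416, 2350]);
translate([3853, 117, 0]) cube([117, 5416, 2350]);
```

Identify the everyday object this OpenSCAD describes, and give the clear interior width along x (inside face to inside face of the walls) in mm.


A house (or room) frame. The interior width is 3736 mm.

Four 2350 mm walls enclosing a rectangle with no floor or roof — a room or house frame. Outside width is 3970 mm and wall thickness is 117 mm, so the interior width is 3970 − 2 × 117 = 3736 mm.


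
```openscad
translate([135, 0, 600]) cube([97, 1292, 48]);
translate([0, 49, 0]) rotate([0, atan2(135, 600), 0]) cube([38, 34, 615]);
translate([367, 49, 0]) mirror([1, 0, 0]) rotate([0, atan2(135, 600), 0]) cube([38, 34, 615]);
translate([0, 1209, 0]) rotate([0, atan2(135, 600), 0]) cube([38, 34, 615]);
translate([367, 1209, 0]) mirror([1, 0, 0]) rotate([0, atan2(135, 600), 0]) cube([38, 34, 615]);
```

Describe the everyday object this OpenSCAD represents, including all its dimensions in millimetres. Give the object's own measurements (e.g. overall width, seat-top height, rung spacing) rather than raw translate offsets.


A sawhorse. A 97×1292×48 mm beam (x, y, z) sits on two A-frame leg pairs. Each pair is two raked legs of 38×34 mm section (34 mm along y) splaying symmetrically in x. Each leg rises 600 mm vertically over 135 mm of horizontal reach and is 615 mm long along its own axis. Every leg's outer bottom edge rests on the floor and its outer top edge meets a bottom edge of the beam — the left legs (tilting toward +x) meet the beam's −x bottom edge, the right legs (their mirror images, tilting toward −x) meet its +x bottom edge — so the leg tops tuck under the beam, the beam's underside is 600 mm above the floor, and the feet are 367 mm apart outside-to-outside with the beam centred between them. The two leg pairs are set in 49 mm from either end of the beam.


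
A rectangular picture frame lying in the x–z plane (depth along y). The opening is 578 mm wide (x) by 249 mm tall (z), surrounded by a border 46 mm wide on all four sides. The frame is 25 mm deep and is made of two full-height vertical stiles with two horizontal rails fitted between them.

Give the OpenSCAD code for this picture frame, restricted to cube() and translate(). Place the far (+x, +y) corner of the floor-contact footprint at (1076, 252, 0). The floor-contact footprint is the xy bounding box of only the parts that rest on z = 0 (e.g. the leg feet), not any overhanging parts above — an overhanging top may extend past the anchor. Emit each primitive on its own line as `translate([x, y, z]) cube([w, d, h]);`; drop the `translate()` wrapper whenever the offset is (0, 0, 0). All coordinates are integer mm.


translate([406, 227, 0]) cube([46, 25, 341]);
translate([1030, 227, 0]) cube([46, 25, 341]);
translate([452, 227, 0]) cube([578, 25, 46]);
translate([452, 227, 295]) cube([578, 25, 46]);


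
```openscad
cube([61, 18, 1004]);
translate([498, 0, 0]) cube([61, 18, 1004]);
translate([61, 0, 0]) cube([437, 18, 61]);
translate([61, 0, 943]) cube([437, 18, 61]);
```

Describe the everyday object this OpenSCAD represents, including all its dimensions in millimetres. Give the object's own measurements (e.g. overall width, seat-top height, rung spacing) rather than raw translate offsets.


A rectangular picture frame lying in the x–z plane (depth along y). The opening is 437 mm wide (x) by 882 mm tall (z), surrounded by a border 61 mm wide on all four sides. The frame is 18 mm deep and is made of two full-height vertical stiles with two horizontal rails fitted between them.


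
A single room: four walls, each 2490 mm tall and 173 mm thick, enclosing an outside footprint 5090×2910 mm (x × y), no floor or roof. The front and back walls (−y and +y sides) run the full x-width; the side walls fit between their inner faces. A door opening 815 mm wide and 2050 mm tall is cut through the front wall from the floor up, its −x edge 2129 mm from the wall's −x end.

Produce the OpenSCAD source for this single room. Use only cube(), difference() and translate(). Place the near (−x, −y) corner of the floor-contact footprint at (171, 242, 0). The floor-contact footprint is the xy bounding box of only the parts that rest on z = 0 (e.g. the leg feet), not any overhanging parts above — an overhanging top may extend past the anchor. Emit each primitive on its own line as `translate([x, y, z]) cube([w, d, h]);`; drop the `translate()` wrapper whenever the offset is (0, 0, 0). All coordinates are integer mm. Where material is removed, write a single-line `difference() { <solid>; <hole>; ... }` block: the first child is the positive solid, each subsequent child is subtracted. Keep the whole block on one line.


difference() { translate([171, 242, 0]) cube([5090, 173, 2490]); translate([2300, 242, 0]) cube([815, 173, 2050]); }
translate([171, 2979, 0]) cube([5090, 173, 2490]);
translate([171, 415, 0]) cube([173, 2564, 2490]);
translate([5088, 415, 0]) cube([173, 2564, 2490]);


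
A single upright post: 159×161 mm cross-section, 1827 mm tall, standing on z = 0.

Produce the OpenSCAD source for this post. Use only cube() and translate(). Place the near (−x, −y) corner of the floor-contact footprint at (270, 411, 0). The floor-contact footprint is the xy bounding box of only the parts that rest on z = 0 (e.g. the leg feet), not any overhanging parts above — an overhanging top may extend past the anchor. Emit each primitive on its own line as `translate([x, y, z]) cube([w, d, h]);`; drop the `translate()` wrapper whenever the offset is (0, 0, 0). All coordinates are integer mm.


translate([270, 411, 0]) cube([159, 161, 1827]);


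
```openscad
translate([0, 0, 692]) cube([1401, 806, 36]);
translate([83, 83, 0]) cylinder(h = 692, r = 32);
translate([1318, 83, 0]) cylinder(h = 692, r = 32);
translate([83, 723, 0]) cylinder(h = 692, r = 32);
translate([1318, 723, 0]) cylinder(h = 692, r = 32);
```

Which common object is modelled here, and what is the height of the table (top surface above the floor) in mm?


A table. The table height is 728 mm.

A 1401×806×36 slab sits at z = 692 on four Ø64 mm round legs — a table. The top surface is at 692 + 36 = 728 mm.


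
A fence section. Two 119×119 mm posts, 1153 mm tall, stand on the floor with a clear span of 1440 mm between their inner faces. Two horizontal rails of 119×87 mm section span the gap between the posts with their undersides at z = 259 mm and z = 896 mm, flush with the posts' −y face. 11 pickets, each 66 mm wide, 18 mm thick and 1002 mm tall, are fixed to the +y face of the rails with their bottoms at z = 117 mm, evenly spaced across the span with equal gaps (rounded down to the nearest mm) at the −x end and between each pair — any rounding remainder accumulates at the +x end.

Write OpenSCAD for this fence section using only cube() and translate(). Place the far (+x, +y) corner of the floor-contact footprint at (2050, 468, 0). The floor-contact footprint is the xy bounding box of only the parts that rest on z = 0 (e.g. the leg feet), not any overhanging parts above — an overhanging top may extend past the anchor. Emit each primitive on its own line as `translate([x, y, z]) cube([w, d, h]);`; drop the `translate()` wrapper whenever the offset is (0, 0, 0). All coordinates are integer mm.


translate([372, 349, 0]) cube([119, 119, 1153]);
translate([1931, 349, 0]) cube([119, 119, 1153]);
translate([491, 349, 259]) cube([1440, 119, 87]);
translate([491, 349, 896]) cube([1440, 119, 87]);
translate([550, 468, 117]) cube([66, 18, 1002]);
translate([675, 468, 117]) cube([66, 18, 1002]);
translate([800, 468, 117]) cube([66, 18, 1002]);
translate([925, 468, 117]) cube([66, 18, 1002]);
translate([1050, 468, 117]) cube([66, 18, 1002]);
translate([1175, 468, 117]) cube([66, 18, 1002]);
translate([1300, 468, 117]) cube([66, 18, 1002]);
translate([1425, 468, 117]) cube([66, 18, 1002]);
translate([1550, 468, 117]) cube([66, 18, 1002]);
translate([1675, 468, 117]) cube([66, 18, 1002]);
translate([1800, 468, 117]) cube([66, 18, 1002]);


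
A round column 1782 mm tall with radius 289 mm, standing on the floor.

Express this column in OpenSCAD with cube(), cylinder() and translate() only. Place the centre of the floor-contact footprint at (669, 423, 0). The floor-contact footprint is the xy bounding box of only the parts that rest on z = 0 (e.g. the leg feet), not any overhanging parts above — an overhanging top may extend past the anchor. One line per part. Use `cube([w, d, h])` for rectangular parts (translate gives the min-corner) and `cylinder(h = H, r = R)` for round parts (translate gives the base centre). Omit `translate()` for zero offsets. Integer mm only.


translate([669, 423, 0]) cylinder(h = 1782, r = 289);


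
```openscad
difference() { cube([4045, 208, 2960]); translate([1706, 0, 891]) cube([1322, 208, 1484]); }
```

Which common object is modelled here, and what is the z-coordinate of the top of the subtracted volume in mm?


A wall with a window opening. The window head height is 2375 mm.

A wall with a rectangular opening subtracted — a window. Sill at z = 891, opening 1484 mm tall, so the head is at 891 + 1484 = 2375 mm.


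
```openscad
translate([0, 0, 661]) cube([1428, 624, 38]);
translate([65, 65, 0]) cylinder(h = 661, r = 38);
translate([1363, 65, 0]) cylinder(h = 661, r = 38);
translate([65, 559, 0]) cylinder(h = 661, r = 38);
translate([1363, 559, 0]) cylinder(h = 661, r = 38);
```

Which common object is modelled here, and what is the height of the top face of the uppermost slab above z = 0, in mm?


A table. The table height is 699 mm.

A 1428×624×38 slab sits at z = 661 on four Ø76 mm round legs — a table. The top surface is at 661 + 38 = 699 mm.


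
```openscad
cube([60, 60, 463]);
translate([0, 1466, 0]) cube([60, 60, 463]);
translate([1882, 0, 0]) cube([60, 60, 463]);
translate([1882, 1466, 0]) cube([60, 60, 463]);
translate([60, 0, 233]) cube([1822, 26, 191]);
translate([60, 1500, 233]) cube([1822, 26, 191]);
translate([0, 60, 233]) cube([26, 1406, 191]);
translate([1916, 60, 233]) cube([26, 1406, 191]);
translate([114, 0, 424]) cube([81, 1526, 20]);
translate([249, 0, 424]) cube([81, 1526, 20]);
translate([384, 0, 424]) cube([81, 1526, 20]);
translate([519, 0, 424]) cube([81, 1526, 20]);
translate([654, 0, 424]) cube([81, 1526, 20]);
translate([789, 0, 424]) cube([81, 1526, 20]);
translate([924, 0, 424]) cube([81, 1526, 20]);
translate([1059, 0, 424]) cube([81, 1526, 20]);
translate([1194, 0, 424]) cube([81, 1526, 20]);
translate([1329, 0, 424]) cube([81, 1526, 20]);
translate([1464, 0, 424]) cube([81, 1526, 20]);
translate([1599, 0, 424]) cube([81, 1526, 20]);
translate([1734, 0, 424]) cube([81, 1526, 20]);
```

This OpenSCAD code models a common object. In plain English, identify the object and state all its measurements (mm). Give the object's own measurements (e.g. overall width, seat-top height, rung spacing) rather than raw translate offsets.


A bed frame 1942 mm long (x) by 1526 mm wide (y). Four 60×60 mm corner posts, 463 mm tall, at the corners of the footprint. Four rails of 26 mm thickness and 191 mm height run between adjacent posts with their undersides at z = 233 mm, their outer faces flush with the outside of the frame (the two x-running rails run between the posts' inner faces; the two y-running rails run between the posts' inner faces). 13 slats, each 81 mm wide (x) and 20 mm thick, lie across the top of the two x-running rails, running the full 1526 mm width of the frame in y; along x they sit between the end posts with a 54 mm gap after the −x posts and between neighbouring slats, leaving 67 mm before the +x posts.


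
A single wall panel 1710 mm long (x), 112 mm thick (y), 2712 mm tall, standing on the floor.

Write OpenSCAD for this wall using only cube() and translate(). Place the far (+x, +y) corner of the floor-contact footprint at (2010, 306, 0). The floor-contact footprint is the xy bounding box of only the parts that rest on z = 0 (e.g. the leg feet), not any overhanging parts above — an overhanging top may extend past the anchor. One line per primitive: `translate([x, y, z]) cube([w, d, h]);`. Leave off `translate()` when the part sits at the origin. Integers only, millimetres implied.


translate([300, 194, 0]) cube([1710, 112, 2712]);


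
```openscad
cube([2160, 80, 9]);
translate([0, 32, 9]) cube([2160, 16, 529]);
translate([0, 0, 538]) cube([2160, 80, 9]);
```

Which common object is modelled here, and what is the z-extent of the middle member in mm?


An I-beam. The web height is 529 mm.

Two wide flanges with a thin centred web — an I-beam. Overall 547 mm minus two 9 mm flanges gives a web of 547 − 2·9 = 529 mm.


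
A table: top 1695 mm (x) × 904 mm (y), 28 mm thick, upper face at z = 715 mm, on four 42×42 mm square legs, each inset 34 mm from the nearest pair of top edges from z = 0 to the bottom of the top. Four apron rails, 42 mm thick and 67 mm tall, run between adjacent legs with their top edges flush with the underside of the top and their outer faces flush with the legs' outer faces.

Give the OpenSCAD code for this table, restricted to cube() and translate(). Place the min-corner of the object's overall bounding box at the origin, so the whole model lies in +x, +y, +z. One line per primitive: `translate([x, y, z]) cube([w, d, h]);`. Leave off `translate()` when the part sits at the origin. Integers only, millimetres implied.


translate([0, 0, 687]) cube([1695, 904, 28]);
translate([34, 34, 0]) cube([42, 42, 687]);
translate([1619, 34, 0]) cube([42, 42, 687]);
translate([34, 828, 0]) cube([42, 42, 687]);
translate([1619, 828, 0]) cube([42, 42, 687]);
translate([76, 34, 620]) cube([1543, 42, 67]);
translate([76, 828, 620]) cube([1543, 42, 67]);
translate([34, 76, 620]) cube([42, 752, 67]);
translate([1619, 76, 620]) cube([42, 752, 67]);


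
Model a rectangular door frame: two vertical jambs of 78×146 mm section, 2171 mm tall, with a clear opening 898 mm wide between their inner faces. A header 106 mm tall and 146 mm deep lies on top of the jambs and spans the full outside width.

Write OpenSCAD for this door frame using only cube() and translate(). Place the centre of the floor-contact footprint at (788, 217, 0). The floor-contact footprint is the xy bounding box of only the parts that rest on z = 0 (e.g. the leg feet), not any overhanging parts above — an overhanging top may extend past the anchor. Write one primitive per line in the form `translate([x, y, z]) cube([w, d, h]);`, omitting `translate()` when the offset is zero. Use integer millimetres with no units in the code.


translate([261, 144, 0]) cube([78, 146, 2171]);
translate([1237, 144, 0]) cube([78, 146, 2171]);
translate([261, 144, 2171]) cube([1054, 146, 106]);


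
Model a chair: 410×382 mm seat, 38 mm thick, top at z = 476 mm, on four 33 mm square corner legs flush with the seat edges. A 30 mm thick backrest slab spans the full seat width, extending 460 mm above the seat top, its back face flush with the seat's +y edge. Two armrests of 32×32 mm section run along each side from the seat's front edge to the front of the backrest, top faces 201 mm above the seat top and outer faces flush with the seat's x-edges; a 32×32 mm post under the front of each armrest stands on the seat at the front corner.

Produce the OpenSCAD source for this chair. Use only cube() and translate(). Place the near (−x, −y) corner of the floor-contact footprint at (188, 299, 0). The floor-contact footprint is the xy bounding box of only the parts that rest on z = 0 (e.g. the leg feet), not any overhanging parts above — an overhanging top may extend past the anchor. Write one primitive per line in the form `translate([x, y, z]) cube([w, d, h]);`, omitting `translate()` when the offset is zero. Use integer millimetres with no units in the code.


translate([188, 299, 438]) cube([410, 382, 38]);
translate([188, 299, 0]) cube([33, 33, 438]);
translate([565, 299, 0]) cube([33, 33, 438]);
translate([188, 648, 0]) cube([33, 33, 438]);
translate([565, 648, 0]) cube([33, 33, 438]);
translate([188, 651, 476]) cube([410, 30, 460]);
translate([188, 299, 645]) cube([32, 352, 32]);
translate([566, 299, 645]) cube([32, 352, 32]);
translate([188, 299, 476]) cube([32, 32, 169]);
translate([566, 299, 476]) cube([32, 32, 169]);


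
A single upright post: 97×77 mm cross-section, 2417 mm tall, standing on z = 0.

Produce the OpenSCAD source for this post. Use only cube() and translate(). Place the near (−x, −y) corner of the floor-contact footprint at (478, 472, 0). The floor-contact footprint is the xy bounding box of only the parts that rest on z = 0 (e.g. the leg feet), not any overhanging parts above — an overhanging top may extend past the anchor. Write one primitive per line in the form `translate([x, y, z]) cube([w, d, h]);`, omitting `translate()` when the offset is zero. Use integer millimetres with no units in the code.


translate([478, 472, 0]) cube([97, 77, 2417]);


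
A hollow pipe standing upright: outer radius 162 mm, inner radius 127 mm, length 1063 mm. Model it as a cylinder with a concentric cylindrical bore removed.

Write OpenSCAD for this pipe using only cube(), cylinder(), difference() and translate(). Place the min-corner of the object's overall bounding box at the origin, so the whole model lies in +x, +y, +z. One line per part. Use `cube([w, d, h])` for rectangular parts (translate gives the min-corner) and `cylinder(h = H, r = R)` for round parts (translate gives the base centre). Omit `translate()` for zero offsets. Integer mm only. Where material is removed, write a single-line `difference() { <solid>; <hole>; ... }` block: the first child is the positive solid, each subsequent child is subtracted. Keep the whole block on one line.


difference() { translate([162, 162, 0]) cylinder(h = 1063, r = 162); translate([162, 162, 0]) cylinder(h = 1063, r = 127); }


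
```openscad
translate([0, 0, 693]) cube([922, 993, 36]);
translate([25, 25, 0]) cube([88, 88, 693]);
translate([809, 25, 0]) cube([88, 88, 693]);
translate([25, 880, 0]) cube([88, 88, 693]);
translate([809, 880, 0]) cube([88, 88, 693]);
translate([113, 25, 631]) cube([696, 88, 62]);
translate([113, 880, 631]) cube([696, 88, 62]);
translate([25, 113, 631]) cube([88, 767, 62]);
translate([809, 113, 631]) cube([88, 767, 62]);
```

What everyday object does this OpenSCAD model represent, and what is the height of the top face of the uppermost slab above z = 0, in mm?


A table. The table height is 729 mm.

A 922×993×36 slab sits at z = 693 on four 88 mm square posts — a table. The top surface is at 693 + 36 = 729 mm.


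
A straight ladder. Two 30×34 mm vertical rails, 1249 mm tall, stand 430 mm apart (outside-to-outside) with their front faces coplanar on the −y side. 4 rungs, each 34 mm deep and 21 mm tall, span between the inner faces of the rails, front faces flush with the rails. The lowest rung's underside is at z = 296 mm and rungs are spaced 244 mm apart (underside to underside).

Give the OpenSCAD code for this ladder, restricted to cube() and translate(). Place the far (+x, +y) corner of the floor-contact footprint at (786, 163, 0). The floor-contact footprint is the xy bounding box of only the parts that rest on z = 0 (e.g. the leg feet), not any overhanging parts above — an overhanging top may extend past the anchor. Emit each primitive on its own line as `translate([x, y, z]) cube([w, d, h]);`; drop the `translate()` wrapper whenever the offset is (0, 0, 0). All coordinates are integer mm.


translate([356, 129, 0]) cube([30, 34, 1249]);
translate([756, 129, 0]) cube([30, 34, 1249]);
translate([386, 129, 296]) cube([370, 34, 21]);
translate([386, 129, 540]) cube([370, 34, 21]);
translate([386, 129, 784]) cube([370, 34, 21]);
translate([386, 129, 1028]) cube([370, 34, 21]);


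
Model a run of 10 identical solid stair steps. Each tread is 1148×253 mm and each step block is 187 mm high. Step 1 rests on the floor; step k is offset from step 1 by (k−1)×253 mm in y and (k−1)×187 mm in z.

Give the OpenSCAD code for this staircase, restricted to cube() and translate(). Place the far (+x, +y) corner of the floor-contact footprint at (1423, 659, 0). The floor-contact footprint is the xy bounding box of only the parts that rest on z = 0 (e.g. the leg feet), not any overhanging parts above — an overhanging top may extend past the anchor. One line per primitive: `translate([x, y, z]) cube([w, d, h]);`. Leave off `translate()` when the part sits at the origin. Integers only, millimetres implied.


translate([275, 406, 0]) cube([1148, 253, 187]);
translate([275, 659, 187]) cube([1148, 253, 187]);
translate([275, 912, 374]) cube([1148, 253, 187]);
translate([275, 1165, 561]) cube([1148, 253, 187]);
translate([275, 1418, 748]) cube([1148, 253, 187]);
translate([275, 1671, 935]) cube([1148, 253, 187]);
translate([275, 1924, 1122]) cube([1148, 253, 187]);
translate([275, 2177, 1309]) cube([1148, 253, 187]);
translate([275, 2430, 1496]) cube([1148, 253, 187]);
translate([275, 2683, 1683]) cube([1148, 253, 187]);


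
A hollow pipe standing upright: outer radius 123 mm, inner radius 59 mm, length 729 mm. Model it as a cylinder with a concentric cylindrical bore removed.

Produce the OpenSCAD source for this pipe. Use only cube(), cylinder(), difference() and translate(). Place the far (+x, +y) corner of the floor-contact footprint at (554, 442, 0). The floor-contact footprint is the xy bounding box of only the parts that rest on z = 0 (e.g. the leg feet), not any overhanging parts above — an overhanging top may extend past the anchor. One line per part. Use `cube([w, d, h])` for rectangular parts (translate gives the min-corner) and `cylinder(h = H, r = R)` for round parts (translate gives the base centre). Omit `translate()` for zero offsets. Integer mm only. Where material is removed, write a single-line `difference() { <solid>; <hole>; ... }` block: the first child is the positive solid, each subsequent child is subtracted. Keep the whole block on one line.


difference() { translate([431, 319, 0]) cylinder(h = 729, r = 123); translate([431, 319, 0]) cylinder(h = 729, r = 59); }


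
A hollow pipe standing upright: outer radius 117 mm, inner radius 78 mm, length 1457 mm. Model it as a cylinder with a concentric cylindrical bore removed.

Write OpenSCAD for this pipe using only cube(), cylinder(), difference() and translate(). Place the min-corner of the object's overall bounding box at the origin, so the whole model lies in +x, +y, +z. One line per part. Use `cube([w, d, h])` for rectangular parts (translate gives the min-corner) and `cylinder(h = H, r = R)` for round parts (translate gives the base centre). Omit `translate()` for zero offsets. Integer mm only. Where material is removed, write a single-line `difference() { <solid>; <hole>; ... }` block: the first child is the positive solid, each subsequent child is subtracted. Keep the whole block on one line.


difference() { translate([117, 117, 0]) cylinder(h = 1457, r = 117); translate([117, 117, 0]) cylinder(h = 1457, r = 78); }


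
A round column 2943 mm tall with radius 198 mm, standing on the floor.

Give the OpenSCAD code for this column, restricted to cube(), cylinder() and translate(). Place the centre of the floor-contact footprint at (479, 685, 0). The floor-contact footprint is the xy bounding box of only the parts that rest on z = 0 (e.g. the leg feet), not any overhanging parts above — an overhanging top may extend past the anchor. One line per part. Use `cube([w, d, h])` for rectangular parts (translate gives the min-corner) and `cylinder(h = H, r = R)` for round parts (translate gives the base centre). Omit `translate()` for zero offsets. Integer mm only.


translate([479, 685, 0]) cylinder(h = 2943, r = 198);


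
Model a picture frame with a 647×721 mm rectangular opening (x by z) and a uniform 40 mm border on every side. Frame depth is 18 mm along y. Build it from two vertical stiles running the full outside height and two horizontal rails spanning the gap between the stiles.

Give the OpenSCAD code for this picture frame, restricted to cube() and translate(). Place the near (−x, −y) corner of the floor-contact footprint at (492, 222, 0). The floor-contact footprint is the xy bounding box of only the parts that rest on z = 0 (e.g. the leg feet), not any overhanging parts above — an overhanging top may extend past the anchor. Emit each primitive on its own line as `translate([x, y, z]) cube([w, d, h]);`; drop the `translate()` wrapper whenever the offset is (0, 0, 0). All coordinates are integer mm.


translate([492, 222, 0]) cube([40, 18, 801]);
translate([1179, 222, 0]) cube([40, 18, 801]);
translate([532, 222, 0]) cube([647, 18, 40]);
translate([532, 222, 761]) cube([647, 18, 40]);
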